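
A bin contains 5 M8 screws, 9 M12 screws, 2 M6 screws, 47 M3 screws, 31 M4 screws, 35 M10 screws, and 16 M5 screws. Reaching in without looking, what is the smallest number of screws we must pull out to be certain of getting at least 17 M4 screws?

131

The worst case draws every non-M4 screw first: 5 + 9 + 2 + 47 + 35 + 16 = 114.
The next 17 draws are then forced to be M4, giving 114 + 17 = 131.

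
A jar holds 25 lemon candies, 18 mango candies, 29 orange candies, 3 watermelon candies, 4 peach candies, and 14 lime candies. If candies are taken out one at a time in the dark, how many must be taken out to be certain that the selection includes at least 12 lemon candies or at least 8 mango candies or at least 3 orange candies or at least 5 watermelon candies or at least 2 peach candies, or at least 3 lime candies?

27

Each of the 6 flavors has its own threshold; avoid all of them simultaneously.
The worst case stops just short of every target: 11 lemon, 7 mango, 2 orange, all 3 watermelon, 1 peach, 2 lime — 11 + 7 + 2 + 3 + 1 + 2 = 26 candies.
One more candy must push some flavor to its target, so 26 + 1 = 27.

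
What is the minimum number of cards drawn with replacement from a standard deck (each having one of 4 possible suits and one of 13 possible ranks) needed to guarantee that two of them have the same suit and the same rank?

There are 4 × 13 = 52 (suit, rank) combinations acting as pigeonholes.
With 52 cards drawn with replacement from a standard deck we could place one in each, avoiding any repeat.
One more forces some (suit, rank) pair to hold 2, so 52 + 1 = 53.

53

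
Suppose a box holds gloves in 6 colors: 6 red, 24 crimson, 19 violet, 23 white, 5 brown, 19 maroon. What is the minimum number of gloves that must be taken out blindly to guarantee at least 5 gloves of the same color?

Treat the 6 colors as pigeonholes.
The worst case takes 4 gloves of each color without reaching 5 of any: 6 × 4 = 24.
The next glove must bring some color to 5, so 24 + 1 = 25.

25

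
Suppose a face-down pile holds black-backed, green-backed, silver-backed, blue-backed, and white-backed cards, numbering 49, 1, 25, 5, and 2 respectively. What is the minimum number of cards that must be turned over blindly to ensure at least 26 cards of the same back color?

Treat the 5 back colors as pigeonholes.
In the worst case we take at most 25 of each back color, but all 1 green-backed, all 5 blue-backed, and all 2 white-backed (fewer than 25), giving 25 + 1 + 25 + 5 + 2 = 58.
One more card then forces some back color to 26, so 58 + 1 = 59.

59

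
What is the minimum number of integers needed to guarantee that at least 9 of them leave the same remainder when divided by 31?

There are 31 residue classes modulo 31 acting as pigeonholes.
With 31 × 8 = 248 integers we could place exactly 8 in each, with no class reaching 9.
One more forces some class to hold 9, so 248 + 1 = 249.

249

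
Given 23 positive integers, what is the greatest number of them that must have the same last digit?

There are 10 possible last digits, which serve as the pigeonholes.
If each of the 10 possible last digits held at most 2, the total would be at most 10 × 2 = 20 < 23, a contradiction.
So at least one holds ⌈23/10⌉ = 3.

3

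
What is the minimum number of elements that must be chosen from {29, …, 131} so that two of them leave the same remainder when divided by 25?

Use the pigeonhole principle on residue classes: group the integers by remainder mod 25; there are 25 residue classes, each nonempty in this range.
Choosing one from each class (25 integers) avoids any shared remainder.
One more choice must repeat a class, so two differ by a multiple of 25. Hence 25 + 1 = 26.

26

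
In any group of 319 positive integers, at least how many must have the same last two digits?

4

The 319 positive integers fall into 100 possible two-digit endings.
If each of the 100 possible two-digit endings held at most 3, the total would be at most 100 × 3 = 300 < 319, a contradiction.
So at least one holds ⌈319/100⌉ = 4.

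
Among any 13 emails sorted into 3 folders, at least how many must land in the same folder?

5

If each of the 3 folders held at most 4, the total would be at most 3 × 4 = 12 < 13, a contradiction.
So at least one holds ⌈13/3⌉ = 5.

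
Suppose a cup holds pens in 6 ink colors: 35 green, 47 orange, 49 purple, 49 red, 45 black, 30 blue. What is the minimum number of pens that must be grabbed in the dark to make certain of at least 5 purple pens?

The worst case draws every non-purple pen first: 35 + 47 + 49 + 45 + 30 = 206.
The next 5 draws are then forced to be purple, giving 206 + 5 = 211.

211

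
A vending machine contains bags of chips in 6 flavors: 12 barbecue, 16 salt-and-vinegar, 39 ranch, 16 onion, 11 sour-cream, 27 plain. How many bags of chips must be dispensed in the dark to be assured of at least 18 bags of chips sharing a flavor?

90

In the worst case we take at most 17 of each flavor, but all 12 barbecue, all 16 salt-and-vinegar, all 16 onion, and all 11 sour-cream (fewer than 17), giving 12 + 16 + 17 + 16 + 11 + 17 = 89.
One more bag of chips then forces some flavor to 18, so 89 + 1 = 90.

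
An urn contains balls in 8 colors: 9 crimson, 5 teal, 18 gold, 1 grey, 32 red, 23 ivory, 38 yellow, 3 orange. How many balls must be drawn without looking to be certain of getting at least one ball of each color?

129

The hardest color to obtain is grey: we could draw every other ball first — 129 − 1 = 128 balls — without a single grey one.
The next draw must be grey, so 128 + 1 = 129.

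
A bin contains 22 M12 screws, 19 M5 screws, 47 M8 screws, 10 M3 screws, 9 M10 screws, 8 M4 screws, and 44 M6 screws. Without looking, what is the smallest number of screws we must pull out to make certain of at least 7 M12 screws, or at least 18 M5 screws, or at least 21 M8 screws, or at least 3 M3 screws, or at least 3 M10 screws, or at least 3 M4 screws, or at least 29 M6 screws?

78

Each of the 7 sizes has its own threshold; avoid all of them simultaneously.
The worst case stops just short of every target: 6 M12, 17 M5, 20 M8, 2 M3, 2 M10, 2 M4, 28 M6 — 6 + 17 + 20 + 2 + 2 + 2 + 28 = 77 screws.
One more screw must push some size to its target, so 77 + 1 = 78.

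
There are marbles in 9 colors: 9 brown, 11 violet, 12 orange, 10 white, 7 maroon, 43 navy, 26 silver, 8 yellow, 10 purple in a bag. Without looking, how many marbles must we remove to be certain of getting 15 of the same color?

In the worst case we take at most 14 of each color, but all 9 brown, all 11 violet, all 12 orange, all 10 white, all 7 maroon, all 8 yellow, and all 10 purple (fewer than 14), giving 9 + 11 + 12 + 10 + 7 + 14 + 14 + 8 + 10 = 95.
One more marble then forces some color to 15, so 95 + 1 = 96.

96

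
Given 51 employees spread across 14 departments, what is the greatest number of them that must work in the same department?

4

The 51 employees fall into 14 departments.
If each of the 14 departments held at most 3, the total would be at most 14 × 3 = 42 < 51, a contradiction.
So at least one holds ⌈51/14⌉ = 4.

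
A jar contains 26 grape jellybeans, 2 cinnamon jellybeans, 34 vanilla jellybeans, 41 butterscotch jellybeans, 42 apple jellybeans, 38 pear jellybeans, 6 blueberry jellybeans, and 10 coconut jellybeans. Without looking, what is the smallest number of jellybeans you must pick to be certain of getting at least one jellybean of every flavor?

198

The hardest flavor to obtain is cinnamon: we could draw every other jellybean first — 199 − 2 = 197 jellybeans — without a single cinnamon one.
The next draw must be cinnamon, so 197 + 1 = 198.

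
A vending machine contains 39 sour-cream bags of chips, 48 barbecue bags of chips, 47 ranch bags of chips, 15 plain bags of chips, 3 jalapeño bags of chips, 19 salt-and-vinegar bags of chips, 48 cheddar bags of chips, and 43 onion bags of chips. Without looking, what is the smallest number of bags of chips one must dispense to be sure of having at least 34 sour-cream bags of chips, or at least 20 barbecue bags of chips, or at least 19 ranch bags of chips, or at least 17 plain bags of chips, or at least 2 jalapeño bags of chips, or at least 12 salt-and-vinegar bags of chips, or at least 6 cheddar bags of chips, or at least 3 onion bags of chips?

Each of the 8 flavors has its own threshold; avoid all of them simultaneously.
The worst case stops just short of every target: 33 sour-cream, 19 barbecue, 18 ranch, all 15 plain, 1 jalapeño, 11 salt-and-vinegar, 5 cheddar, 2 onion — 33 + 19 + 18 + 15 + 1 + 11 + 5 + 2 = 104 bags of chips.
One more bag of chips must push some flavor to its target, so 104 + 1 = 105.

105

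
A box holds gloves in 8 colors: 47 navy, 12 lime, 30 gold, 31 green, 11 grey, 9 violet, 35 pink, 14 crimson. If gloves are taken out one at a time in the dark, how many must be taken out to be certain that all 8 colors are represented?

The hardest color to obtain is violet: we could draw every other glove first — 189 − 9 = 180 gloves — without a single violet one.
The next draw must be violet, so 180 + 1 = 181.

181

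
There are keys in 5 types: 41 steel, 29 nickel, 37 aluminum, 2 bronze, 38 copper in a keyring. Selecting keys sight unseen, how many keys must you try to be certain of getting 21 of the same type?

83

In the worst case we take at most 20 of each type, but all 2 bronze (fewer than 20), giving 20 + 20 + 20 + 2 + 20 = 82.
One more key then forces some type to 21, so 82 + 1 = 83.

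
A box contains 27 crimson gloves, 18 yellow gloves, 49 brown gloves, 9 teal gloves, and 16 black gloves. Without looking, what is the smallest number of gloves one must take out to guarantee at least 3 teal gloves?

113

The worst case draws every non-teal glove first: 27 + 18 + 49 + 16 = 110.
The next 3 draws are then forced to be teal, giving 110 + 3 = 113.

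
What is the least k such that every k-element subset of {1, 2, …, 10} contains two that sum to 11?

6

Partition {1, …, 10} into 5 pairs: {1,10}, {2,9}, …, {5,6}.
Choosing 5 integers — say the integers 1 through 5 — takes one from each pair and avoids the property.
Choosing 6 forces two into the same pair by pigeonhole, and those sum to 11. So 6.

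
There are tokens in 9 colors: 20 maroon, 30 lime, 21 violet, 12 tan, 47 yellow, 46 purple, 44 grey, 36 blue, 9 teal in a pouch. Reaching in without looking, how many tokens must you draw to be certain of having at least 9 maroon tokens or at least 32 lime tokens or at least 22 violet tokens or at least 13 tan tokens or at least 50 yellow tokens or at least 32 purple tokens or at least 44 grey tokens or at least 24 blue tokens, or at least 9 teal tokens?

224

The worst case stops just short of every target: 8 maroon, all 30 lime, 21 violet, 12 tan, all 47 yellow, 31 purple, 43 grey, 23 blue, 8 teal — 8 + 30 + 21 + 12 + 47 + 31 + 43 + 23 + 8 = 223 tokens.
One more token must push some color to its target, so 223 + 1 = 224.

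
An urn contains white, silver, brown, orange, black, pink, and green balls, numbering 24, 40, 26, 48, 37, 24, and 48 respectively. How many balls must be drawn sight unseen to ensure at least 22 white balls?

The worst case draws every non-white ball first: 40 + 26 + 48 + 37 + 24 + 48 = 223.
The next 22 draws are then forced to be white, giving 223 + 22 = 245.

245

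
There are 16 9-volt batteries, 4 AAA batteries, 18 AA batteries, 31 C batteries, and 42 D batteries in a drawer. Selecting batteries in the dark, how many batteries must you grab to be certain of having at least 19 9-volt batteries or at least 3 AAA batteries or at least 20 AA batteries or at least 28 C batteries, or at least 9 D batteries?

Each of the 5 types has its own threshold; avoid all of them simultaneously.
The worst case stops just short of every target: all 16 9-volt, 2 AAA, all 18 AA, 27 C, 8 D — 16 + 2 + 18 + 27 + 8 = 71 batteries.
One more battery must push some type to its target, so 71 + 1 = 72.

72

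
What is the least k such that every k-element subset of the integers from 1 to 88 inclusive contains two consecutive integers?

Partition {1, …, 88} into 44 pairs: {1,2}, {3,4}, …, {87,88}.
Choosing 44 integers — say the 44 even numbers 2, 4, …, 88 — takes one from each pair and avoids the property.
Choosing 45 forces two into the same pair by pigeonhole, and those are consecutive. So 45.

45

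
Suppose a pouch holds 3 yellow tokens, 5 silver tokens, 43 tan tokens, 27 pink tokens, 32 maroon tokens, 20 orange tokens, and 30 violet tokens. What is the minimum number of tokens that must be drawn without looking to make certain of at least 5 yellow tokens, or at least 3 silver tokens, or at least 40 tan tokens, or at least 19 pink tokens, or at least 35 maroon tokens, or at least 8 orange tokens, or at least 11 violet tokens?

112

The worst case stops just short of every target: all 3 yellow, 2 silver, 39 tan, 18 pink, all 32 maroon, 7 orange, 10 violet — 3 + 2 + 39 + 18 + 32 + 7 + 10 = 111 tokens.
One more token must push some color to its target, so 111 + 1 = 112.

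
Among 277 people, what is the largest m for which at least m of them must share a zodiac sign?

If each of the 12 zodiac signs held at most 23, the total would be at most 12 × 23 = 276 < 277, a contradiction.
So at least one holds ⌈277/12⌉ = 24.

24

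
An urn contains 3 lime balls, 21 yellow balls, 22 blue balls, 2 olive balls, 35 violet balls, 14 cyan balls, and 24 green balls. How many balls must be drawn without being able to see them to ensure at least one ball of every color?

120

The hardest color to obtain is olive: we could draw every other ball first — 121 − 2 = 119 balls — without a single olive one.
The next draw must be olive, so 119 + 1 = 120.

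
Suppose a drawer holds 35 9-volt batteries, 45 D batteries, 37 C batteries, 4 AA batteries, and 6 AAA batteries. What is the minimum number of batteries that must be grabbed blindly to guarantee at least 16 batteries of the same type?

56

Treat the 5 types as pigeonholes.
In the worst case we take at most 15 of each type, but all 4 AA and all 6 AAA (fewer than 15), giving 15 + 15 + 15 + 4 + 6 = 55.
One more battery then forces some type to 16, so 55 + 1 = 56.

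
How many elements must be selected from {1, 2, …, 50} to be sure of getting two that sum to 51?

Partition {1, …, 50} into 25 pairs: {1,50}, {2,49}, …, {25,26}.
Choosing 25 integers — say the integers 1 through 25 — takes one from each pair and avoids the property.
Choosing 26 forces two into the same pair by pigeonhole, and those sum to 51. So 26.

26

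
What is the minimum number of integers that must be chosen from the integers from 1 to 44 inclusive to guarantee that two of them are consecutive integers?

Partition {1, …, 44} into 22 pairs: {1,2}, {3,4}, …, {43,44}.
Choosing 22 integers — say the 22 even numbers 2, 4, …, 44 — takes one from each pair and avoids the property.
Choosing 23 forces two into the same pair by pigeonhole, and those are consecutive. So 23.

23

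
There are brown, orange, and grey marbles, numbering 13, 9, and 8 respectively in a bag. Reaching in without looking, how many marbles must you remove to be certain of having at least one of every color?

The hardest color to obtain is grey: we could draw every other marble first — 30 − 8 = 22 marbles — without a single grey one.
The next draw must be grey, so 22 + 1 = 23.

23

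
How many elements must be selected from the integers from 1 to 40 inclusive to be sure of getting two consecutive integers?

Partition {1, …, 40} into 20 pairs: {1,2}, {3,4}, …, {39,40}.
Choosing 20 integers — say the 20 even numbers 2, 4, …, 40 — takes one from each pair and avoids the property.
Choosing 21 forces two into the same pair by pigeonhole, and those are consecutive. So 21.

21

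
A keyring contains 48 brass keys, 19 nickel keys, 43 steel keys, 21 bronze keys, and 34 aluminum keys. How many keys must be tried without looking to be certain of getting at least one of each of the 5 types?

147

The hardest type to obtain is nickel: we could draw every other key first — 165 − 19 = 146 keys — without a single nickel one.
The next draw must be nickel, so 146 + 1 = 147.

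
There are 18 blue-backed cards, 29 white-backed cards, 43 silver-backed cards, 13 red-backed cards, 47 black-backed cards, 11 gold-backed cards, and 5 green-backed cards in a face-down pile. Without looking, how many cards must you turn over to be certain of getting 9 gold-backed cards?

To avoid gold-backed cards as long as possible, exhaust the other 6 back colors first.
The worst case draws every non-gold-backed card first: 18 + 29 + 43 + 13 + 47 + 5 = 155.
The next 9 draws are then forced to be gold-backed, giving 155 + 9 = 164.

164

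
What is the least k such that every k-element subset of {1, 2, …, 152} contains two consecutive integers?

Partition {1, …, 152} into 76 pairs: {1,2}, {3,4}, …, {151,152}.
Choosing 76 integers — say the 76 even numbers 2, 4, …, 152 — takes one from each pair and avoids the property.
Choosing 77 forces two into the same pair by pigeonhole, and those are consecutive. So 77.

77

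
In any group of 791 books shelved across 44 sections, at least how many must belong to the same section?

18

The 791 books fall into 44 sections.
If each of the 44 sections held at most 17, the total would be at most 44 × 17 = 748 < 791, a contradiction.
So at least one holds ⌈791/44⌉ = 18.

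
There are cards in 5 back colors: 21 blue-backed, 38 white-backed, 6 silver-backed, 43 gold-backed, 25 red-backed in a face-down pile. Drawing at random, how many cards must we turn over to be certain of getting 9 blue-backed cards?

121

The worst case draws every non-blue-backed card first: 38 + 6 + 43 + 25 = 112.
The next 9 draws are then forced to be blue-backed, giving 112 + 9 = 121.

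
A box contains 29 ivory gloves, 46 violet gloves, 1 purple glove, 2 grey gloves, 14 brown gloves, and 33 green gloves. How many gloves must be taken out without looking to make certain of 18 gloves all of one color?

In the worst case we take at most 17 of each color, but all 1 purple, all 2 grey, and all 14 brown (fewer than 17), giving 17 + 17 + 1 + 2 + 14 + 17 = 68.
One more glove then forces some color to 18, so 68 + 1 = 69.

69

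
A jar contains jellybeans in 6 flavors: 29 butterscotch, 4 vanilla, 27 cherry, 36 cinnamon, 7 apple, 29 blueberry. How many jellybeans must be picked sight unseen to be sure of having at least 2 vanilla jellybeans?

To avoid vanilla jellybeans as long as possible, exhaust the other 5 flavors first.
The worst case draws every non-vanilla jellybean first: 29 + 27 + 36 + 7 + 29 = 128.
The next 2 draws are then forced to be vanilla, giving 128 + 2 = 130.

130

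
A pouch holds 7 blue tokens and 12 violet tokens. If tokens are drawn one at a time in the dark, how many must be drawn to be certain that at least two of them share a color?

3

The worst case takes 1 token of each color without reaching 2 of any: 2 × 1 = 2.
The next token must bring some color to 2, so 2 + 1 = 3.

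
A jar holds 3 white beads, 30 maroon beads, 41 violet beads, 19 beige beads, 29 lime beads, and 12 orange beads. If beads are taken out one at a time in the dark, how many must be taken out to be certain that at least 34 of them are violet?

127

The worst case draws every non-violet bead first: 3 + 30 + 19 + 29 + 12 = 93.
The next 34 draws are then forced to be violet, giving 93 + 34 = 127.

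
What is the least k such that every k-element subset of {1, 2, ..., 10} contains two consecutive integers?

Partition {1, …, 10} into 5 pairs: {1,2}, {3,4}, …, {9,10}.
Choosing 5 integers — say the 5 even numbers 2, 4, …, 10 — takes one from each pair and avoids the property.
Choosing 6 forces two into the same pair by pigeonhole, and those are consecutive. So 6.

6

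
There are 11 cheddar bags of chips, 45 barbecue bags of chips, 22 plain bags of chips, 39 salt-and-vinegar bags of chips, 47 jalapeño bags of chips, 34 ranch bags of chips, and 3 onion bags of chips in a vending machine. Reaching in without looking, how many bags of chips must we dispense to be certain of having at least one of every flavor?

The hardest flavor to obtain is onion: we could draw every other bag of chips first — 201 − 3 = 198 bags of chips — without a single onion one.
The next draw must be onion, so 198 + 1 = 199.

199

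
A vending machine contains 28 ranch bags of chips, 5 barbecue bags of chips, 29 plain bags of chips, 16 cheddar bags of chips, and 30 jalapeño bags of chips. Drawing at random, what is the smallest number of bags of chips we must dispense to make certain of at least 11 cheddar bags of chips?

The worst case draws every non-cheddar bag of chips first: 28 + 5 + 29 + 30 = 92.
The next 11 draws are then forced to be cheddar, giving 92 + 11 = 103.

103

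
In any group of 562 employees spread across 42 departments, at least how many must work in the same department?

14

The 562 employees fall into 42 departments.
If each of the 42 departments held at most 13, the total would be at most 42 × 13 = 546 < 562, a contradiction.
So at least one holds ⌈562/42⌉ = 14.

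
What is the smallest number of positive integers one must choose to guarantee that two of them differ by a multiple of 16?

Two integers differ by a multiple of 16 exactly when they share a remainder mod 16.
There are 16 residue classes mod 16, so 16 integers can all lie in distinct classes.
One more integer must repeat a residue, giving a difference divisible by 16. So n = 16 + 1 = 17.

17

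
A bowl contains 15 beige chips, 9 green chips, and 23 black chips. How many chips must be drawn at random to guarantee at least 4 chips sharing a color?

10

Treat the 3 colors as pigeonholes.
The worst case takes 3 chips of each color without reaching 4 of any: 3 × 3 = 9.
The next chip must bring some color to 4, so 9 + 1 = 10.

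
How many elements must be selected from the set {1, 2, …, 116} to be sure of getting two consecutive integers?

59

Partition {1, …, 116} into 58 pairs: {1,2}, {3,4}, …, {115,116}.
Choosing 58 integers — say the 58 even numbers 2, 4, …, 116 — takes one from each pair and avoids the property.
Choosing 59 forces two into the same pair by pigeonhole, and those are consecutive. So 59.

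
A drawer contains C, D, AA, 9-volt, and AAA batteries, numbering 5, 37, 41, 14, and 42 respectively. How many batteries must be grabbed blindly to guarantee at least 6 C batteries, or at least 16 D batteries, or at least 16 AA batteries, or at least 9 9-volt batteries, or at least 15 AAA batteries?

The worst case stops just short of every target: 5 C, 15 D, 15 AA, 8 9-volt, 14 AAA — 5 + 15 + 15 + 8 + 14 = 57 batteries.
One more battery must push some type to its target, so 57 + 1 = 58.

58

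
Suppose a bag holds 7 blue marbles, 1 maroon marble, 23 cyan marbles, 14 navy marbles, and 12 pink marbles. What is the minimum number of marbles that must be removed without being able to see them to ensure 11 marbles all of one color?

39

Treat the 5 colors as pigeonholes.
In the worst case we take at most 10 of each color, but all 7 blue and all 1 maroon (fewer than 10), giving 7 + 1 + 10 + 10 + 10 = 38.
One more marble then forces some color to 11, so 38 + 1 = 39.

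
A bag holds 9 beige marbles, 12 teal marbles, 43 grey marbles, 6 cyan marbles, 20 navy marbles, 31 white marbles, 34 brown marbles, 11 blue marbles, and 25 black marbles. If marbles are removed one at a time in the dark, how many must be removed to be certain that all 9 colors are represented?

The hardest color to obtain is cyan: we could draw every other marble first — 191 − 6 = 185 marbles — without a single cyan one.
The next draw must be cyan, so 185 + 1 = 186.

186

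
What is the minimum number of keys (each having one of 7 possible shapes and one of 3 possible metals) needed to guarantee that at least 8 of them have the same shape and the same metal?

There are 7 × 3 = 21 (shape, metal) combinations acting as pigeonholes.
With 21 × 7 = 147 keys we could place exactly 7 in each, with no (shape, metal) pair reaching 8.
One more forces some (shape, metal) pair to hold 8, so 147 + 1 = 148.

148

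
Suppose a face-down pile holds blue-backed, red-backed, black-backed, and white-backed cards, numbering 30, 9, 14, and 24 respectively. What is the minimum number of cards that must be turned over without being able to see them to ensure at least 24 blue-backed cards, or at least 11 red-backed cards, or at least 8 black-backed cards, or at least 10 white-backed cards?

49

The worst case stops just short of every target: 23 blue-backed, all 9 red-backed, 7 black-backed, 9 white-backed — 23 + 9 + 7 + 9 = 48 cards.
One more card must push some back color to its target, so 48 + 1 = 49.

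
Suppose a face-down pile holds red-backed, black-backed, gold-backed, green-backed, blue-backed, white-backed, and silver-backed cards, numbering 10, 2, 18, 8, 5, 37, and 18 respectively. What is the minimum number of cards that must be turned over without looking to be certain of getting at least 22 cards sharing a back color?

83

In the worst case we take at most 21 of each back color, but all 10 red-backed, all 2 black-backed, all 18 gold-backed, all 8 green-backed, all 5 blue-backed, and all 18 silver-backed (fewer than 21), giving 10 + 2 + 18 + 8 + 5 + 21 + 18 = 82.
One more card then forces some back color to 22, so 82 + 1 = 83.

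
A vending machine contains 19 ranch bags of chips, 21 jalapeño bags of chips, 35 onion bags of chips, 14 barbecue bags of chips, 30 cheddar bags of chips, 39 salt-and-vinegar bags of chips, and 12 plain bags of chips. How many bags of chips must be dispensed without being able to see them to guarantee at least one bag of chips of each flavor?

The hardest flavor to obtain is plain: we could draw every other bag of chips first — 170 − 12 = 158 bags of chips — without a single plain one.
The next draw must be plain, so 158 + 1 = 159.

159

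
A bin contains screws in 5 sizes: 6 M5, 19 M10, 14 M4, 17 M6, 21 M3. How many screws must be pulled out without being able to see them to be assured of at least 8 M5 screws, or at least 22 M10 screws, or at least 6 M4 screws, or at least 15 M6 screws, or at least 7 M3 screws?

51

Each of the 5 sizes has its own threshold; avoid all of them simultaneously.
The worst case stops just short of every target: all 6 M5, all 19 M10, 5 M4, 14 M6, 6 M3 — 6 + 19 + 5 + 14 + 6 = 50 screws.
One more screw must push some size to its target, so 50 + 1 = 51.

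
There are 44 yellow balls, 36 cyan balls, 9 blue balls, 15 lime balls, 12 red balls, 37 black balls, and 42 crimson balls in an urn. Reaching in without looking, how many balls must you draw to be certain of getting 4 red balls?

187

The worst case draws every non-red ball first: 44 + 36 + 9 + 15 + 37 + 42 = 183.
The next 4 draws are then forced to be red, giving 183 + 4 = 187.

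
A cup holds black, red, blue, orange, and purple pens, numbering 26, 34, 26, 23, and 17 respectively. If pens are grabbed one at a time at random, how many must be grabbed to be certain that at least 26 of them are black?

The worst case draws every non-black pen first: 34 + 26 + 23 + 17 = 100.
The next 26 draws are then forced to be black, giving 100 + 26 = 126.

126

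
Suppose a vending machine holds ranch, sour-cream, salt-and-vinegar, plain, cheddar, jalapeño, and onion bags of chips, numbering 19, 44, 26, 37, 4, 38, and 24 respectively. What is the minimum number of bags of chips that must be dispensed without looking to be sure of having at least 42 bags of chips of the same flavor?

190

Treat the 7 flavors as pigeonholes.
In the worst case we take at most 41 of each flavor, but all 19 ranch, all 26 salt-and-vinegar, all 37 plain, all 4 cheddar, all 38 jalapeño, and all 24 onion (fewer than 41), giving 19 + 41 + 26 + 37 + 4 + 38 + 24 = 189.
One more bag of chips then forces some flavor to 42, so 189 + 1 = 190.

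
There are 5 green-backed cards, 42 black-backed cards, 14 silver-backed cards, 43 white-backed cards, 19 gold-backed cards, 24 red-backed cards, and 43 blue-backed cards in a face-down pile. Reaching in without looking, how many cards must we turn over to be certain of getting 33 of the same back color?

159

In the worst case we take at most 32 of each back color, but all 5 green-backed, all 14 silver-backed, all 19 gold-backed, and all 24 red-backed (fewer than 32), giving 5 + 32 + 14 + 32 + 19 + 24 + 32 = 158.
One more card then forces some back color to 33, so 158 + 1 = 159.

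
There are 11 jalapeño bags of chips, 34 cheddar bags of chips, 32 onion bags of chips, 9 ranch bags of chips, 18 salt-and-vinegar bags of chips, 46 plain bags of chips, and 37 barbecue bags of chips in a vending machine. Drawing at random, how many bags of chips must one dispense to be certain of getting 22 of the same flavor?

123

Treat the 7 flavors as pigeonholes.
In the worst case we take at most 21 of each flavor, but all 11 jalapeño, all 9 ranch, and all 18 salt-and-vinegar (fewer than 21), giving 11 + 21 + 21 + 9 + 18 + 21 + 21 = 122.
One more bag of chips then forces some flavor to 22, so 122 + 1 = 123.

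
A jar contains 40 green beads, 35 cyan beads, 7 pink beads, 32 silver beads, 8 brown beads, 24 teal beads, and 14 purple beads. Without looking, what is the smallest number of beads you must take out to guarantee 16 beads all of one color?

90

Treat the 7 colors as pigeonholes.
In the worst case we take at most 15 of each color, but all 7 pink, all 8 brown, and all 14 purple (fewer than 15), giving 15 + 15 + 7 + 15 + 8 + 15 + 14 = 89.
One more bead then forces some color to 16, so 89 + 1 = 90.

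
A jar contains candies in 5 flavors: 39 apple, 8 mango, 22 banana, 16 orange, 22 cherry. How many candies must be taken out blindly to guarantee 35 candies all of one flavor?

In the worst case we take at most 34 of each flavor, but all 8 mango, all 22 banana, all 16 orange, and all 22 cherry (fewer than 34), giving 34 + 8 + 22 + 16 + 22 = 102.
One more candy then forces some flavor to 35, so 102 + 1 = 103.

103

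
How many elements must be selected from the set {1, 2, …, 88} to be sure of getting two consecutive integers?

45

Partition {1, …, 88} into 44 pairs: {1,2}, {3,4}, …, {87,88}.
Choosing 44 integers — say the 44 even numbers 2, 4, …, 88 — takes one from each pair and avoids the property.
Choosing 45 forces two into the same pair by pigeonhole, and those are consecutive. So 45.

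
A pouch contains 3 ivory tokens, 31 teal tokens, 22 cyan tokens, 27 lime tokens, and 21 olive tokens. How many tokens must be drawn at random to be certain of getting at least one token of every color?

The hardest color to obtain is ivory: we could draw every other token first — 104 − 3 = 101 tokens — without a single ivory one.
The next draw must be ivory, so 101 + 1 = 102.

102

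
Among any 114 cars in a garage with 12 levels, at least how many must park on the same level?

10

If each of the 12 levels held at most 9, the total would be at most 12 × 9 = 108 < 114, a contradiction.
So at least one holds ⌈114/12⌉ = 10.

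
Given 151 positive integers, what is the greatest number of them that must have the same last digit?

16

There are 10 possible last digits, which serve as the pigeonholes.
If each of the 10 possible last digits held at most 15, the total would be at most 10 × 15 = 150 < 151, a contradiction.
So at least one holds ⌈151/10⌉ = 16.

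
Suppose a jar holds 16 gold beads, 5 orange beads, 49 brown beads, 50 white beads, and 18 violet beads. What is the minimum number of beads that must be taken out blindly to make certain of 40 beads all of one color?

Treat the 5 colors as pigeonholes.
In the worst case we take at most 39 of each color, but all 16 gold, all 5 orange, and all 18 violet (fewer than 39), giving 16 + 5 + 39 + 39 + 18 = 117.
One more bead then forces some color to 40, so 117 + 1 = 118.

118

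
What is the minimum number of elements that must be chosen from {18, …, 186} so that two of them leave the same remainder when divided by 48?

Group the integers by remainder mod 48; there are 48 residue classes, each nonempty in this range.
Choosing one from each class (48 integers) avoids any shared remainder.
One more choice must repeat a class, so two differ by a multiple of 48. Hence 48 + 1 = 49.

49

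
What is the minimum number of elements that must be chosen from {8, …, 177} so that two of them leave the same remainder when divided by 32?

33

Group the integers by remainder mod 32; there are 32 residue classes, each nonempty in this range.
Choosing one from each class (32 integers) avoids any shared remainder.
One more choice must repeat a class, so two differ by a multiple of 32. Hence 32 + 1 = 33.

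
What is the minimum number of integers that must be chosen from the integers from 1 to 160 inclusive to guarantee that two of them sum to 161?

Partition {1, …, 160} into 80 pairs: {1,160}, {2,159}, …, {80,81}.
Choosing 80 integers — say the integers 1 through 80 — takes one from each pair and avoids the property.
Choosing 81 forces two into the same pair by pigeonhole, and those sum to 161. So 81.

81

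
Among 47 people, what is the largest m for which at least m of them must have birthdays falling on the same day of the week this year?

7

If each of the 7 days of the week held at most 6, the total would be at most 7 × 6 = 42 < 47, a contradiction.
So at least one holds ⌈47/7⌉ = 7.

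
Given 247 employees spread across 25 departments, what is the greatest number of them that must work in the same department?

10

The 247 employees fall into 25 departments.
If each of the 25 departments held at most 9, the total would be at most 25 × 9 = 225 < 247, a contradiction.
So at least one holds ⌈247/25⌉ = 10.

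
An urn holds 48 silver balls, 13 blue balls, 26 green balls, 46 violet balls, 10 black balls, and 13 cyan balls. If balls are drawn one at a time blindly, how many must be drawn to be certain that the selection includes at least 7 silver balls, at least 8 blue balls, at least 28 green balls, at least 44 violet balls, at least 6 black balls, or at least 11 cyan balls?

98

The worst case stops just short of every target: 6 silver, 7 blue, all 26 green, 43 violet, 5 black, 10 cyan — 6 + 7 + 26 + 43 + 5 + 10 = 97 balls.
One more ball must push some color to its target, so 97 + 1 = 98.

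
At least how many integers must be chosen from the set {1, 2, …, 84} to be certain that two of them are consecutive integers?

43

Partition {1, …, 84} into 42 pairs: {1,2}, {3,4}, …, {83,84}.
Choosing 42 integers — say the 42 even numbers 2, 4, …, 84 — takes one from each pair and avoids the property.
Choosing 43 forces two into the same pair by pigeonhole, and those are consecutive. So 43.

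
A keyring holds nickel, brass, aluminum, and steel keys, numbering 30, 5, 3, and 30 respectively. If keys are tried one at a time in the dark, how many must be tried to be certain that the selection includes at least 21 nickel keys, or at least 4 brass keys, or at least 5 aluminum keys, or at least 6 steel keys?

The worst case stops just short of every target: 20 nickel, 3 brass, all 3 aluminum, 5 steel — 20 + 3 + 3 + 5 = 31 keys.
One more key must push some type to its target, so 31 + 1 = 32.

32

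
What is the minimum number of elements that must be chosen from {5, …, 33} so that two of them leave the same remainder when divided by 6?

Group the integers by remainder mod 6; there are 6 residue classes, each nonempty in this range.
Choosing one from each class (6 integers) avoids any shared remainder.
One more choice must repeat a class, so two differ by a multiple of 6. Hence 6 + 1 = 7.

7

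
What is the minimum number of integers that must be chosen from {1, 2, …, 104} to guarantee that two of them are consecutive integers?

53

Partition {1, …, 104} into 52 pairs: {1,2}, {3,4}, …, {103,104}.
Choosing 52 integers — say the 52 even numbers 2, 4, …, 104 — takes one from each pair and avoids the property.
Choosing 53 forces two into the same pair by pigeonhole, and those are consecutive. So 53.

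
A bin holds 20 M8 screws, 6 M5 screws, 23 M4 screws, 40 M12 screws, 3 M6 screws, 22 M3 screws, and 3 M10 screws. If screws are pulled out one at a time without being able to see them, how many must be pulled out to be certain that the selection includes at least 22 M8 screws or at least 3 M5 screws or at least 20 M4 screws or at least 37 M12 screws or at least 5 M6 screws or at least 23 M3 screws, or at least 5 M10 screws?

106

The worst case stops just short of every target: all 20 M8, 2 M5, 19 M4, 36 M12, all 3 M6, 22 M3, all 3 M10 — 20 + 2 + 19 + 36 + 3 + 22 + 3 = 105 screws.
One more screw must push some size to its target, so 105 + 1 = 106.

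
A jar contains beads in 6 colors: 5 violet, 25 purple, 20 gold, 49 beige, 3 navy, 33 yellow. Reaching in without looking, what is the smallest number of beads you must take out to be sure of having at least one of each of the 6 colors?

The hardest color to obtain is navy: we could draw every other bead first — 135 − 3 = 132 beads — without a single navy one.
The next draw must be navy, so 132 + 1 = 133.

133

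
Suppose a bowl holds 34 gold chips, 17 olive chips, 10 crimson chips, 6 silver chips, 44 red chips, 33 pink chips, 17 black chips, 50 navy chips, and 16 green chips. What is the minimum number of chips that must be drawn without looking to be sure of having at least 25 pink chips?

To avoid pink chips as long as possible, exhaust the other 8 colors first.
The worst case draws every non-pink chip first: 34 + 17 + 10 + 6 + 44 + 17 + 50 + 16 = 194.
The next 25 draws are then forced to be pink, giving 194 + 25 = 219.

219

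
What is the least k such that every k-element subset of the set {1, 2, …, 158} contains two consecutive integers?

80

Partition {1, …, 158} into 79 pairs: {1,2}, {3,4}, …, {157,158}.
Choosing 79 integers — say the 79 even numbers 2, 4, …, 158 — takes one from each pair and avoids the property.
Choosing 80 forces two into the same pair by pigeonhole, and those are consecutive. So 80.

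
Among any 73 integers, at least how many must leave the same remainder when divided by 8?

If each of the 8 residue classes modulo 8 held at most 9, the total would be at most 8 × 9 = 72 < 73, a contradiction.
So at least one holds ⌈73/8⌉ = 10.

10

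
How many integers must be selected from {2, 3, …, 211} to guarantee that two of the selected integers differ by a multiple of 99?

100

Use the pigeonhole principle on residue classes: group the integers by remainder mod 99; there are 99 residue classes, each nonempty in this range.
Choosing one from each class (99 integers) avoids any shared remainder.
One more choice must repeat a class, so two differ by a multiple of 99. Hence 99 + 1 = 100.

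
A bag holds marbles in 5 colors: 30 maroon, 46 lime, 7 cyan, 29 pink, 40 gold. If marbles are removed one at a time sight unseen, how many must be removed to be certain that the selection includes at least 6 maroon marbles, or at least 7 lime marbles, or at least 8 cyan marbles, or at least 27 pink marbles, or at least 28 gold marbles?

72

The worst case stops just short of every target: 5 maroon, 6 lime, 7 cyan, 26 pink, 27 gold — 5 + 6 + 7 + 26 + 27 = 71 marbles.
One more marble must push some color to its target, so 71 + 1 = 72.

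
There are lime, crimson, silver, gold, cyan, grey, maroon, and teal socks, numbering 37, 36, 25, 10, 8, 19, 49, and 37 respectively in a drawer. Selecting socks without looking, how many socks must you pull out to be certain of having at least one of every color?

214

The hardest color to obtain is cyan: we could draw every other sock first — 221 − 8 = 213 socks — without a single cyan one.
The next draw must be cyan, so 213 + 1 = 214.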